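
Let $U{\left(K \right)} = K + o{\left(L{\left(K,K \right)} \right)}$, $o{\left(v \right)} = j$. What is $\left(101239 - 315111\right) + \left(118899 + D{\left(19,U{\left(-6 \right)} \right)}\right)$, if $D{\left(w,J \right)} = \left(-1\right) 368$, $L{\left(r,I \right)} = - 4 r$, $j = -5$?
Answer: $-95341$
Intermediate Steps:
$o{\left(v \right)} = -5$
$U{\left(K \right)} = -5 + K$ ($U{\left(K \right)} = K - 5 = -5 + K$)
$D{\left(w,J \right)} = -368$
$\left(101239 - 315111\right) + \left(118899 + D{\left(19,U{\left(-6 \right)} \right)}\right) = \left(101239 - 315111\right) + \left(118899 - 368\right) = -213872 + 118531 = -95341$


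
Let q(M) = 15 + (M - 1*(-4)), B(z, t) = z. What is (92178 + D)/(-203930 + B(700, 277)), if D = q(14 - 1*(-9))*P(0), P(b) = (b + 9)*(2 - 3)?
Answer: -9180/20323 ≈ -0.45170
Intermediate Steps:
P(b) = -9 - b (P(b) = (9 + b)*(-1) = -9 - b)
q(M) = 19 + M (q(M) = 15 + (M + 4) = 15 + (4 + M) = 19 + M)
D = -378 (D = (19 + (14 - 1*(-9)))*(-9 - 1*0) = (19 + (14 + 9))*(-9 + 0) = (19 + 23)*(-9) = 42*(-9) = -378)
(92178 + D)/(-203930 + B(700, 277)) = (92178 - 378)/(-203930 + 700) = 91800/(-203230) = 91800*(-1/203230) = -9180/20323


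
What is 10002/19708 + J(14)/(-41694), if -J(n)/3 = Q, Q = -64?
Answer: 34436621/68475446 ≈ 0.50290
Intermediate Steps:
J(n) = 192 (J(n) = -3*(-64) = 192)
10002/19708 + J(14)/(-41694) = 10002/19708 + 192/(-41694) = 10002*(1/19708) + 192*(-1/41694) = 5001/9854 - 32/6949 = 34436621/68475446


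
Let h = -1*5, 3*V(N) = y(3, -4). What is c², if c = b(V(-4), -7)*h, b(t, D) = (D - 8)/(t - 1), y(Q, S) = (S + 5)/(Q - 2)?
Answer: 50625/4 ≈ 12656.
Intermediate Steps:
y(Q, S) = (5 + S)/(-2 + Q)
V(N) = ⅓ (V(N) = ((5 - 4)/(-2 + 3))/3 = (1/1)/3 = (1*1)/3 = (⅓)*1 = ⅓)
h = -5
b(t, D) = (-8 + D)/(-1 + t)
c = -225/2 (c = ((-8 - 7)/(-1 + ⅓))*(-5) = (-15/(-⅔))*(-5) = -3/2*(-15)*(-5) = (45/2)*(-5) = -225/2 ≈ -112.50)
c² = (-225/2)² = 50625/4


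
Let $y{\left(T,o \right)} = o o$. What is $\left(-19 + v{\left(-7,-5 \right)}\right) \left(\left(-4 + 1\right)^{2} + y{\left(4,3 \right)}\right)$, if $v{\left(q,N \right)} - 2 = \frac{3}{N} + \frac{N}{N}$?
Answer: $- \frac{1494}{5} \approx -298.8$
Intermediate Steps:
$v{\left(q,N \right)} = 3 + \frac{3}{N}$ ($v{\left(q,N \right)} = 2 + \left(\frac{3}{N} + \frac{N}{N}\right) = 2 + \left(\frac{3}{N} + 1\right) = 2 + \left(1 + \frac{3}{N}\right) = 3 + \frac{3}{N}$)
$y{\left(T,o \right)} = o^{2}$
$\left(-19 + v{\left(-7,-5 \right)}\right) \left(\left(-4 + 1\right)^{2} + y{\left(4,3 \right)}\right) = \left(-19 + \left(3 + \frac{3}{-5}\right)\right) \left(\left(-4 + 1\right)^{2} + 3^{2}\right) = \left(-19 + \left(3 + 3 \left(- \frac{1}{5}\right)\right)\right) \left(\left(-3\right)^{2} + 9\right) = \left(-19 + \left(3 - \frac{3}{5}\right)\right) \left(9 + 9\right) = \left(-19 + \frac{12}{5}\right) 18 = \left(- \frac{83}{5}\right) 18 = - \frac{1494}{5}$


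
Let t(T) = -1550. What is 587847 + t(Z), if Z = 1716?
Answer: 586297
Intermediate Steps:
587847 + t(Z) = 587847 - 1550 = 586297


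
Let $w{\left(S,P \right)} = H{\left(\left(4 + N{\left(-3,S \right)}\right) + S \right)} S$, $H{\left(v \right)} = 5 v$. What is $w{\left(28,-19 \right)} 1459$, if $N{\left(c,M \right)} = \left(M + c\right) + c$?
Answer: $11030040$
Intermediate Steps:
$N{\left(c,M \right)} = M + 2 c$
$w{\left(S,P \right)} = S \left(-10 + 10 S\right)$ ($w{\left(S,P \right)} = 5 \left(\left(4 + \left(S + 2 \left(-3\right)\right)\right) + S\right) S = 5 \left(\left(4 + \left(S - 6\right)\right) + S\right) S = 5 \left(\left(4 + \left(-6 + S\right)\right) + S\right) S = 5 \left(\left(-2 + S\right) + S\right) S = 5 \left(-2 + 2 S\right) S = \left(-10 + 10 S\right) S = S \left(-10 + 10 S\right)$)
$w{\left(28,-19 \right)} 1459 = 10 \cdot 28 \left(-1 + 28\right) 1459 = 10 \cdot 28 \cdot 27 \cdot 1459 = 7560 \cdot 1459 = 11030040$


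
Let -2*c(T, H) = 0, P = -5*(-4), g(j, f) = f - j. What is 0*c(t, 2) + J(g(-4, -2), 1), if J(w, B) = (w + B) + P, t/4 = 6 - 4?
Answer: 23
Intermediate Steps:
t = 8 (t = 4*(6 - 4) = 4*2 = 8)
P = 20
c(T, H) = 0 (c(T, H) = -½*0 = 0)
J(w, B) = 20 + B + w (J(w, B) = (w + B) + 20 = (B + w) + 20 = 20 + B + w)
0*c(t, 2) + J(g(-4, -2), 1) = 0*0 + (20 + 1 + (-2 - 1*(-4))) = 0 + (20 + 1 + (-2 + 4)) = 0 + (20 + 1 + 2) = 0 + 23 = 23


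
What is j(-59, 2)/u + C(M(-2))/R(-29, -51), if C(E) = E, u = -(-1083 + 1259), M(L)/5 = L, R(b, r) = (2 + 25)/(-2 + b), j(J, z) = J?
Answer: 56153/4752 ≈ 11.817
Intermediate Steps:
R(b, r) = 27/(-2 + b)
M(L) = 5*L
u = -176 (u = -1*176 = -176)
j(-59, 2)/u + C(M(-2))/R(-29, -51) = -59/(-176) + (5*(-2))/((27/(-2 - 29))) = -59*(-1/176) - 10/(27/(-31)) = 59/176 - 10/(27*(-1/31)) = 59/176 - 10/(-27/31) = 59/176 - 10*(-31/27) = 59/176 + 310/27 = 56153/4752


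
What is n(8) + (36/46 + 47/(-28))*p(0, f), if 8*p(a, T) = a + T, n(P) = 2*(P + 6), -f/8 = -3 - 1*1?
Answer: 3931/161 ≈ 24.416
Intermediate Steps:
f = 32 (f = -8*(-3 - 1*1) = -8*(-3 - 1) = -8*(-4) = 32)
n(P) = 12 + 2*P (n(P) = 2*(6 + P) = 12 + 2*P)
p(a, T) = T/8 + a/8 (p(a, T) = (a + T)/8 = (T + a)/8 = T/8 + a/8)
n(8) + (36/46 + 47/(-28))*p(0, f) = (12 + 2*8) + (36/46 + 47/(-28))*((⅛)*32 + (⅛)*0) = (12 + 16) + (36*(1/46) + 47*(-1/28))*(4 + 0) = 28 + (18/23 - 47/28)*4 = 28 - 577/644*4 = 28 - 577/161 = 3931/161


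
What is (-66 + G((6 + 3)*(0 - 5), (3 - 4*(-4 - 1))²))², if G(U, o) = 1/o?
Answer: 1218917569/279841 ≈ 4355.8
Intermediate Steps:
(-66 + G((6 + 3)*(0 - 5), (3 - 4*(-4 - 1))²))² = (-66 + 1/((3 - 4*(-4 - 1))²))² = (-66 + 1/((3 - 4*(-5))²))² = (-66 + 1/((3 + 20)²))² = (-66 + 1/(23²))² = (-66 + 1/529)² = (-34913/529)² = 1218917569/279841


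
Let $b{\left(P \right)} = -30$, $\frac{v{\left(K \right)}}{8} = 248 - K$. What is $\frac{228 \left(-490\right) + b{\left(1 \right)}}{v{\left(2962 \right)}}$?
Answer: $\frac{55875}{10856} \approx 5.1469$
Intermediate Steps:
$v{\left(K \right)} = 1984 - 8 K$ ($v{\left(K \right)} = 8 \left(248 - K\right) = 1984 - 8 K$)
$\frac{228 \left(-490\right) + b{\left(1 \right)}}{v{\left(2962 \right)}} = \frac{228 \left(-490\right) - 30}{1984 - 23696} = \frac{-111720 - 30}{1984 - 23696} = - \frac{111750}{-21712} = \left(-111750\right) \left(- \frac{1}{21712}\right) = \frac{55875}{10856}$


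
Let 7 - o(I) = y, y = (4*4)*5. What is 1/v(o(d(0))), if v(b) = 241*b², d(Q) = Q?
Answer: 1/1284289 ≈ 7.7864e-7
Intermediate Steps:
y = 80 (y = 16*5 = 80)
o(I) = -73 (o(I) = 7 - 1*80 = 7 - 80 = -73)
1/v(o(d(0))) = 1/(241*(-73)²) = 1/(241*5329) = 1/1284289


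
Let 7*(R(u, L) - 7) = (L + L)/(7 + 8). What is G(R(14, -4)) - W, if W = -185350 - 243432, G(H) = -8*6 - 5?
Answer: 428729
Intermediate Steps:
R(u, L) = 7 + 2*L/105 (R(u, L) = 7 + ((L + L)/(7 + 8))/7 = 7 + ((2*L)/15)/7 = 7 + ((2*L)*(1/15))/7 = 7 + (2*L/15)/7 = 7 + 2*L/105)
G(H) = -53 (G(H) = -48 - 5 = -53)
W = -428782
G(R(14, -4)) - W = -53 - 1*(-428782) = -53 + 428782 = 428729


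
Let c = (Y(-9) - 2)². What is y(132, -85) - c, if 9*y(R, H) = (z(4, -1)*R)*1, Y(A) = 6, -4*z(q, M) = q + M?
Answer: -27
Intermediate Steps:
z(q, M) = -M/4 - q/4 (z(q, M) = -(q + M)/4 = -(M + q)/4 = -M/4 - q/4)
y(R, H) = -R/12 (y(R, H) = (((-¼*(-1) - ¼*4)*R)*1)/9 = (((¼ - 1)*R)*1)/9 = (-3*R/4*1)/9 = (-3*R/4)/9 = -R/12)
c = 16 (c = (6 - 2)² = 4² = 16)
y(132, -85) - c = -1/12*132 - 1*16 = -11 - 16 = -27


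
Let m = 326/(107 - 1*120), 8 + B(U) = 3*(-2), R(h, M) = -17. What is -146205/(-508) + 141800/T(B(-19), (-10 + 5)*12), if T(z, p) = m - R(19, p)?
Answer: -184219135/10668 ≈ -17268.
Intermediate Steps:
B(U) = -14 (B(U) = -8 + 3*(-2) = -8 - 6 = -14)
m = -326/13 (m = 326/(107 - 120) = 326/(-13) = 326*(-1/13) = -326/13 ≈ -25.077)
T(z, p) = -105/13 (T(z, p) = -326/13 - 1*(-17) = -326/13 + 17 = -105/13)
-146205/(-508) + 141800/T(B(-19), (-10 + 5)*12) = -146205/(-508) + 141800/(-105/13) = -146205*(-1/508) + 141800*(-13/105) = 146205/508 - 368680/21 = -184219135/10668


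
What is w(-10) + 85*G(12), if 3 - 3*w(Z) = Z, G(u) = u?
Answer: 3073/3 ≈ 1024.3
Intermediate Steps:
w(Z) = 1 - Z/3
w(-10) + 85*G(12) = (1 - 1/3*(-10)) + 85*12 = (1 + 10/3) + 1020 = 13/3 + 1020 = 3073/3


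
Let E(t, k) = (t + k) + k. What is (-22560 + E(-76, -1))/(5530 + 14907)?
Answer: -22638/20437 ≈ -1.1077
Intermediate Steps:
E(t, k) = t + 2*k (E(t, k) = (k + t) + k = t + 2*k)
(-22560 + E(-76, -1))/(5530 + 14907) = (-22560 + (-76 + 2*(-1)))/(5530 + 14907) = (-22560 + (-76 - 2))/20437 = (-22560 - 78)*(1/20437) = -22638*1/20437 = -22638/20437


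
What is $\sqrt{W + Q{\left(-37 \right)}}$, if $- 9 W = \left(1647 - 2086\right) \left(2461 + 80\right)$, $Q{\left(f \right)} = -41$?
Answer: $\frac{\sqrt{1115130}}{3} \approx 352.0$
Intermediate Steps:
$W = \frac{371833}{3}$ ($W = - \frac{\left(1647 - 2086\right) \left(2461 + 80\right)}{9} = - \frac{\left(-439\right) 2541}{9} = \left(- \frac{1}{9}\right) \left(-1115499\right) = \frac{371833}{3} \approx 1.2394 \cdot 10^{5}$)
$\sqrt{W + Q{\left(-37 \right)}} = \sqrt{\frac{371833}{3} - 41} = \sqrt{\frac{371710}{3}} = \frac{\sqrt{1115130}}{3}$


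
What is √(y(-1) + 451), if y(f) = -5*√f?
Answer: √(451 - 5*I) ≈ 21.237 - 0.1177*I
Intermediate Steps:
√(y(-1) + 451) = √(-5*I + 451) = √(451 - 5*I)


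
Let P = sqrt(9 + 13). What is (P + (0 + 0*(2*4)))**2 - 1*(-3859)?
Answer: 3881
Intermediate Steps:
P = sqrt(22) ≈ 4.6904
(P + (0 + 0*(2*4)))**2 - 1*(-3859) = (sqrt(22) + (0 + 0*(2*4)))**2 - 1*(-3859) = (sqrt(22) + (0 + 0*8))**2 + 3859 = (sqrt(22) + (0 + 0))**2 + 3859 = (sqrt(22) + 0)**2 + 3859 = (sqrt(22))**2 + 3859 = 22 + 3859 = 3881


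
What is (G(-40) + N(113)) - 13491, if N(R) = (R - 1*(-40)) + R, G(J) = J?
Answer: -13265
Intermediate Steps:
N(R) = 40 + 2*R (N(R) = (R + 40) + R = (40 + R) + R = 40 + 2*R)
(G(-40) + N(113)) - 13491 = (-40 + (40 + 2*113)) - 13491 = (-40 + (40 + 226)) - 13491 = (-40 + 266) - 13491 = 226 - 13491 = -13265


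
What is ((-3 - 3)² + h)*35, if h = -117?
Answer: -2835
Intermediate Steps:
((-3 - 3)² + h)*35 = ((-3 - 3)² - 117)*35 = ((-6)² - 117)*35 = (36 - 117)*35 = -81*35 = -2835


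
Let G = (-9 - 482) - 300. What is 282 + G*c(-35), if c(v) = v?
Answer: 27967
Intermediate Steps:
G = -791 (G = -491 - 300 = -791)
282 + G*c(-35) = 282 - 791*(-35) = 282 + 27685 = 27967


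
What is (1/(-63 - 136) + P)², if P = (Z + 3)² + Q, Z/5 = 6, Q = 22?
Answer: 48879903744/39601 ≈ 1.2343e+6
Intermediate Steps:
Z = 30 (Z = 5*6 = 30)
P = 1111 (P = (30 + 3)² + 22 = 33² + 22 = 1089 + 22 = 1111)
(1/(-63 - 136) + P)² = (1/(-63 - 136) + 1111)² = (1/(-199) + 1111)² = (-1/199 + 1111)² = (221088/199)² = 48879903744/39601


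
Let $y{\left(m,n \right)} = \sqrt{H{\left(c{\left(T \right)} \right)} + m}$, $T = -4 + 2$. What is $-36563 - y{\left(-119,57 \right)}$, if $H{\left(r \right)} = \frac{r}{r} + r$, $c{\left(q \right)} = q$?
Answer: $-36563 - 2 i \sqrt{30} \approx -36563.0 - 10.954 i$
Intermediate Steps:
$T = -2$
$H{\left(r \right)} = 1 + r$
$y{\left(m,n \right)} = \sqrt{-1 + m}$ ($y{\left(m,n \right)} = \sqrt{\left(1 - 2\right) + m} = \sqrt{-1 + m}$)
$-36563 - y{\left(-119,57 \right)} = -36563 - \sqrt{-1 - 119} = -36563 - \sqrt{-120} = -36563 - 2 i \sqrt{30}$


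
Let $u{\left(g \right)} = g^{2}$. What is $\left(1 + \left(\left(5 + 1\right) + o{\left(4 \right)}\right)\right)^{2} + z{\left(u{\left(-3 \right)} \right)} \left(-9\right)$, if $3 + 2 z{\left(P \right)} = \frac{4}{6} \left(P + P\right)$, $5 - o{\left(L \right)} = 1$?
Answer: $\frac{161}{2} \approx 80.5$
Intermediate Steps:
$o{\left(L \right)} = 4$ ($o{\left(L \right)} = 5 - 1 = 4$)
$z{\left(P \right)} = - \frac{3}{2} + \frac{2 P}{3}$ ($z{\left(P \right)} = - \frac{3}{2} + \frac{\frac{4}{6} \left(P + P\right)}{2} = - \frac{3}{2} + \frac{4 \cdot \frac{1}{6} \cdot 2 P}{2} = - \frac{3}{2} + \frac{\frac{2}{3} \cdot 2 P}{2} = - \frac{3}{2} + \frac{\frac{4}{3} P}{2} = - \frac{3}{2} + \frac{2 P}{3}$)
$\left(1 + \left(\left(5 + 1\right) + o{\left(4 \right)}\right)\right)^{2} + z{\left(u{\left(-3 \right)} \right)} \left(-9\right) = \left(1 + \left(\left(5 + 1\right) + 4\right)\right)^{2} + \left(- \frac{3}{2} + \frac{2 \left(-3\right)^{2}}{3}\right) \left(-9\right) = \left(1 + \left(6 + 4\right)\right)^{2} + \left(- \frac{3}{2} + \frac{2}{3} \cdot 9\right) \left(-9\right) = \left(1 + 10\right)^{2} + \left(- \frac{3}{2} + 6\right) \left(-9\right) = 11^{2} + \frac{9}{2} \left(-9\right) = 121 - \frac{81}{2} = \frac{161}{2}$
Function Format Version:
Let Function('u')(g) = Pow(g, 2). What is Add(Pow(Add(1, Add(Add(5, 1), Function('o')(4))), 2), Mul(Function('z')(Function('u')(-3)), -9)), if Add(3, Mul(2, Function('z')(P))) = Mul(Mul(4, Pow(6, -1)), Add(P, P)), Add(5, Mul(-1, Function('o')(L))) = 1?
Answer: Rational(161, 2) ≈ 80.500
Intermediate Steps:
Function('o')(L) = 4 (Function('o')(L) = Add(5, Mul(-1, 1)) = Add(5, -1) = 4)
Function('z')(P) = Add(Rational(-3, 2), Mul(Rational(2, 3), P)) (Function('z')(P) = Add(Rational(-3, 2), Mul(Rational(1, 2), Mul(Mul(4, Pow(6, -1)), Add(P, P)))) = Add(Rational(-3, 2), Mul(Rational(1, 2), Mul(Mul(4, Rational(1, 6)), Mul(2, P)))) = Add(Rational(-3, 2), Mul(Rational(1, 2), Mul(Rational(2, 3), Mul(2, P)))) = Add(Rational(-3, 2), Mul(Rational(1, 2), Mul(Rational(4, 3), P))) = Add(Rational(-3, 2), Mul(Rational(2, 3), P)))
Add(Pow(Add(1, Add(Add(5, 1), Function('o')(4))), 2), Mul(Function('z')(Function('u')(-3)), -9)) = Add(Pow(Add(1, Add(Add(5, 1), 4)), 2), Mul(Add(Rational(-3, 2), Mul(Rational(2, 3), Pow(-3, 2))), -9)) = Add(Pow(Add(1, Add(6, 4)), 2), Mul(Add(Rational(-3, 2), Mul(Rational(2, 3), 9)), -9)) = Add(Pow(Add(1, 10), 2), Mul(Add(Rational(-3, 2), 6), -9)) = Add(Pow(11, 2), Mul(Rational(9, 2), -9)) = Add(121, Rational(-81, 2)) = Rational(161, 2)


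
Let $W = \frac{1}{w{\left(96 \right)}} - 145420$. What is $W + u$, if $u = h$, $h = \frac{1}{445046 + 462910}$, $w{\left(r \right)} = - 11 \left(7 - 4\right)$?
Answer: $- \frac{1452384879361}{9987516} \approx -1.4542 \cdot 10^{5}$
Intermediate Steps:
$w{\left(r \right)} = -33$ ($w{\left(r \right)} = \left(-11\right) 3 = -33$)
$h = \frac{1}{907956} \approx 1.1014 \cdot 10^{-6}$
$u = \frac{1}{907956} \approx 1.1014 \cdot 10^{-6}$
$W = - \frac{4798861}{33}$ ($W = \frac{1}{-33} - 145420 = - \frac{1}{33} - 145420 = - \frac{4798861}{33} \approx -1.4542 \cdot 10^{5}$)
$W + u = - \frac{4798861}{33} + \frac{1}{907956} = - \frac{1452384879361}{9987516}$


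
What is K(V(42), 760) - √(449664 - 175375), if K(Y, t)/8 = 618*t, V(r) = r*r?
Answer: 3757440 - √274289 ≈ 3.7569e+6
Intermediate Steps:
V(r) = r²
K(Y, t) = 4944*t (K(Y, t) = 8*(618*t) = 4944*t)
K(V(42), 760) - √(449664 - 175375) = 4944*760 - √(449664 - 175375) = 3757440 - √274289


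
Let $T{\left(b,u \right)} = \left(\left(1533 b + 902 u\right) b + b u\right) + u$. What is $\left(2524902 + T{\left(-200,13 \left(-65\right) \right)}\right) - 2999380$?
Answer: $213451677$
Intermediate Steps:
$T{\left(b,u \right)} = u + b u + b \left(902 u + 1533 b\right)$ ($T{\left(b,u \right)} = \left(\left(902 u + 1533 b\right) b + b u\right) + u = \left(b \left(902 u + 1533 b\right) + b u\right) + u = \left(b u + b \left(902 u + 1533 b\right)\right) + u = u + b u + b \left(902 u + 1533 b\right)$)
$\left(2524902 + T{\left(-200,13 \left(-65\right) \right)}\right) - 2999380 = \left(2524902 + \left(13 \left(-65\right) + 1533 \left(-200\right)^{2} + 903 \left(-200\right) 13 \left(-65\right)\right)\right) - 2999380 = \left(2524902 + \left(-845 + 1533 \cdot 40000 + 903 \left(-200\right) \left(-845\right)\right)\right) - 2999380 = \left(2524902 + \left(-845 + 61320000 + 152607000\right)\right) - 2999380 = \left(2524902 + 213926155\right) - 2999380 = 216451057 - 2999380 = 213451677$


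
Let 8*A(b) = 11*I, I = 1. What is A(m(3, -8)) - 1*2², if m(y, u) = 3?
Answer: -21/8 ≈ -2.6250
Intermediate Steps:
A(b) = 11/8 (A(b) = (11*1)/8 = (⅛)*11 = 11/8)
A(m(3, -8)) - 1*2² = 11/8 - 1*2² = 11/8 - 1*4 = 11/8 - 4 = -21/8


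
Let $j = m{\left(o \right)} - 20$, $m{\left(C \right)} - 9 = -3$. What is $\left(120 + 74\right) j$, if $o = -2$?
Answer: $-2716$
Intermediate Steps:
$m{\left(C \right)} = 6$ ($m{\left(C \right)} = 9 - 3 = 6$)
$j = -14$ ($j = 6 - 20 = -14$)
$\left(120 + 74\right) j = \left(120 + 74\right) \left(-14\right) = 194 \left(-14\right) = -2716$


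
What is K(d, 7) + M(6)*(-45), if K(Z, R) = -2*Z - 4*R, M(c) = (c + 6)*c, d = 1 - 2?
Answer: -3266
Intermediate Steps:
d = -1
M(c) = c*(6 + c) (M(c) = (6 + c)*c = c*(6 + c))
K(Z, R) = -4*R - 2*Z
K(d, 7) + M(6)*(-45) = (-4*7 - 2*(-1)) + (6*(6 + 6))*(-45) = (-28 + 2) + (6*12)*(-45) = -26 + 72*(-45) = -26 - 3240 = -3266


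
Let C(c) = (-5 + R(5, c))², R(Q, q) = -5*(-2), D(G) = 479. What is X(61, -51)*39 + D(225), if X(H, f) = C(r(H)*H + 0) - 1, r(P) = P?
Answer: 1415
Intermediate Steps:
R(Q, q) = 10
C(c) = 25 (C(c) = (-5 + 10)² = 5² = 25)
X(H, f) = 24 (X(H, f) = 25 - 1 = 24)
X(61, -51)*39 + D(225) = 24*39 + 479 = 936 + 479 = 1415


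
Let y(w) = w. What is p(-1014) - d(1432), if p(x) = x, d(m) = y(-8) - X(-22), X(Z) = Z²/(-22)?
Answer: -1028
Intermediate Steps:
X(Z) = -Z²/22 (X(Z) = Z²*(-1/22) = -Z²/22)
d(m) = 14 (d(m) = -8 - (-1)*(-22)²/22 = -8 - (-1)*484/22 = -8 - 1*(-22) = -8 + 22 = 14)
p(-1014) - d(1432) = -1014 - 1*14 = -1014 - 14 = -1028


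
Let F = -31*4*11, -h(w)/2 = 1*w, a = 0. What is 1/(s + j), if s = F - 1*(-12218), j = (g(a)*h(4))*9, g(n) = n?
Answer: 1/10854 ≈ 9.2132e-5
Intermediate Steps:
h(w) = -2*w
F = -1364 (F = -124*11 = -1364)
j = 0 (j = (0*(-2*4))*9 = (0*(-8))*9 = 0*9 = 0)
s = 10854 (s = -1364 - 1*(-12218) = -1364 + 12218 = 10854)
1/(s + j) = 1/(10854 + 0) = 1/10854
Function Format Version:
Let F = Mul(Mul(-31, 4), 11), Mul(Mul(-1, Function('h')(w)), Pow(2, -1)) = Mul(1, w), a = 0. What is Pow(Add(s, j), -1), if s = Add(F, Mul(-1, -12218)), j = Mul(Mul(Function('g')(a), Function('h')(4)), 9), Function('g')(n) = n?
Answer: Rational(1, 10854) ≈ 9.2132e-5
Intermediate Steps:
Function('h')(w) = Mul(-2, w) (Function('h')(w) = Mul(-2, Mul(1, w)) = Mul(-2, w))
F = -1364 (F = Mul(-124, 11) = -1364)
j = 0 (j = Mul(Mul(0, Mul(-2, 4)), 9) = Mul(Mul(0, -8), 9) = Mul(0, 9) = 0)
s = 10854 (s = Add(-1364, Mul(-1, -12218)) = Add(-1364, 12218) = 10854)
Pow(Add(s, j), -1) = Pow(Add(10854, 0), -1) = Pow(10854, -1) = Rational(1, 10854)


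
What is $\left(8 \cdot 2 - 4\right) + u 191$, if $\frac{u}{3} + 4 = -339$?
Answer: $-196527$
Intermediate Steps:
$u = -1029$ ($u = -12 + 3 \left(-339\right) = -12 - 1017 = -1029$)
$\left(8 \cdot 2 - 4\right) + u 191 = \left(8 \cdot 2 - 4\right) - 196539 = \left(16 - 4\right) - 196539 = 12 - 196539 = -196527$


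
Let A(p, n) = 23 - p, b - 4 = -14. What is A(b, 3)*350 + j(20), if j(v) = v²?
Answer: 11950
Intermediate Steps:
b = -10 (b = 4 - 14 = -10)
A(b, 3)*350 + j(20) = (23 - 1*(-10))*350 + 20² = (23 + 10)*350 + 400 = 33*350 + 400 = 11550 + 400 = 11950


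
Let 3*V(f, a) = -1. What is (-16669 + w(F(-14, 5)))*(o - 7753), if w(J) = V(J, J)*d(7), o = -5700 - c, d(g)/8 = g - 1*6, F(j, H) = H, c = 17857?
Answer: 1565969650/3 ≈ 5.2199e+8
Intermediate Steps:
d(g) = -48 + 8*g (d(g) = 8*(g - 1*6) = 8*(g - 6) = 8*(-6 + g) = -48 + 8*g)
V(f, a) = -⅓ (V(f, a) = (⅓)*(-1) = -⅓)
o = -23557 (o = -5700 - 1*17857 = -5700 - 17857 = -23557)
w(J) = -8/3 (w(J) = -(-48 + 8*7)/3 = -(-48 + 56)/3 = -⅓*8 = -8/3)
(-16669 + w(F(-14, 5)))*(o - 7753) = (-16669 - 8/3)*(-23557 - 7753) = -50015/3*(-31310) = 1565969650/3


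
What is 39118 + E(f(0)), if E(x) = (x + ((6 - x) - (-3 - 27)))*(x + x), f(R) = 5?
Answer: 39478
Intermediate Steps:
E(x) = 72*x (E(x) = (x + ((6 - x) - 1*(-30)))*(2*x) = (x + ((6 - x) + 30))*(2*x) = (x + (36 - x))*(2*x) = 36*(2*x) = 72*x)
39118 + E(f(0)) = 39118 + 72*5 = 39118 + 360 = 39478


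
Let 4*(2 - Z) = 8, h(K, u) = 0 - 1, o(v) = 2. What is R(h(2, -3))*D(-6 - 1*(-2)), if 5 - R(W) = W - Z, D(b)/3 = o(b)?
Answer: 36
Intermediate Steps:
D(b) = 6 (D(b) = 3*2 = 6)
h(K, u) = -1
Z = 0 (Z = 2 - 1/4*8 = 2 - 2 = 0)
R(W) = 5 - W (R(W) = 5 - (W - 1*0) = 5 - (W + 0) = 5 - W)
R(h(2, -3))*D(-6 - 1*(-2)) = (5 - 1*(-1))*6 = (5 + 1)*6 = 6*6 = 36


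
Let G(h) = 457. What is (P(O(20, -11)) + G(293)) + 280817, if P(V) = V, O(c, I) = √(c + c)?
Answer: 281274 + 2*√10 ≈ 2.8128e+5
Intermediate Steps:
O(c, I) = √2*√c (O(c, I) = √(2*c) = √2*√c)
(P(O(20, -11)) + G(293)) + 280817 = (√2*√20 + 457) + 280817 = (√2*(2*√5) + 457) + 280817 = (2*√10 + 457) + 280817 = (457 + 2*√10) + 280817 = 281274 + 2*√10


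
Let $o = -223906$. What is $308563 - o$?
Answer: $532469$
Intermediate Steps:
$308563 - o = 308563 - -223906 = 308563 + 223906 = 532469$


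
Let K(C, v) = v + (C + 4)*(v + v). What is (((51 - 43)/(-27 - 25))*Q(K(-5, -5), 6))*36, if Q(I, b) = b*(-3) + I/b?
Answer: 1236/13 ≈ 95.077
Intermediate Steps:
K(C, v) = v + 2*v*(4 + C) (K(C, v) = v + (4 + C)*(2*v) = v + 2*v*(4 + C))
Q(I, b) = -3*b + I/b
(((51 - 43)/(-27 - 25))*Q(K(-5, -5), 6))*36 = (((51 - 43)/(-27 - 25))*(-3*6 - 5*(9 + 2*(-5))/6))*36 = ((8/(-52))*(-18 - 5*(9 - 10)*(1/6)))*36 = ((8*(-1/52))*(-18 - 5*(-1)*(1/6)))*36 = -2*(-18 + 5*(1/6))/13*36 = -2*(-18 + 5/6)/13*36 = -2/13*(-103/6)*36 = (103/39)*36 = 1236/13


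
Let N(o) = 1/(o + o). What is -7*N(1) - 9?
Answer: -25/2 ≈ -12.500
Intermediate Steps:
N(o) = 1/(2*o)
-7*N(1) - 9 = -7/(2*1) - 9 = -7/2 - 9 = -25/2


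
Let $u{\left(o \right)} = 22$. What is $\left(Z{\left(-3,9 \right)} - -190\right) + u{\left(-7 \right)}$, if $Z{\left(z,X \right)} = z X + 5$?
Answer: $190$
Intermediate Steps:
$Z{\left(z,X \right)} = 5 + X z$ ($Z{\left(z,X \right)} = X z + 5 = 5 + X z$)
$\left(Z{\left(-3,9 \right)} - -190\right) + u{\left(-7 \right)} = \left(\left(5 + 9 \left(-3\right)\right) - -190\right) + 22 = \left(\left(5 - 27\right) + 190\right) + 22 = \left(-22 + 190\right) + 22 = 168 + 22 = 190$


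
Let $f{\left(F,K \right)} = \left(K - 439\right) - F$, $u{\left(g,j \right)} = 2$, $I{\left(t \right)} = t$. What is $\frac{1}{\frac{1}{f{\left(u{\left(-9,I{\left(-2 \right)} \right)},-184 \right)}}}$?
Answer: $-625$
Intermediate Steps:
$f{\left(F,K \right)} = -439 + K - F$ ($f{\left(F,K \right)} = \left(K - 439\right) - F = \left(-439 + K\right) - F = -439 + K - F$)
$\frac{1}{\frac{1}{f{\left(u{\left(-9,I{\left(-2 \right)} \right)},-184 \right)}}} = \frac{1}{\frac{1}{-439 - 184 - 2}} = \frac{1}{\frac{1}{-625}} = \frac{1}{- \frac{1}{625}} = -625$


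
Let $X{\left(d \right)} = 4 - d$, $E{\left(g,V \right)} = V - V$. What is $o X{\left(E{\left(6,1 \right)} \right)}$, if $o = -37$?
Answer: $-148$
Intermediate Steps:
$E{\left(g,V \right)} = 0$
$o X{\left(E{\left(6,1 \right)} \right)} = - 37 \left(4 - 0\right) = - 37 \left(4 + 0\right) = \left(-37\right) 4 = -148$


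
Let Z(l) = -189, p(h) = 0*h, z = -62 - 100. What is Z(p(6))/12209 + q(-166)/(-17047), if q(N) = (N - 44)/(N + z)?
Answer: -529670757/34132798972 ≈ -0.015518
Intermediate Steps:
z = -162
p(h) = 0
q(N) = (-44 + N)/(-162 + N) (q(N) = (N - 44)/(N - 162) = (-44 + N)/(-162 + N))
Z(p(6))/12209 + q(-166)/(-17047) = -189/12209 + ((-44 - 166)/(-162 - 166))/(-17047) = -189*1/12209 + (-210/(-328))*(-1/17047) = -189/12209 - 1/328*(-210)*(-1/17047) = -189/12209 + (105/164)*(-1/17047) = -189/12209 - 105/2795708 = -529670757/34132798972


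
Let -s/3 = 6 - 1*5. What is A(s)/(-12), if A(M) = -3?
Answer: 1/4 ≈ 0.25000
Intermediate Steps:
s = -3 (s = -3*(6 - 1*5) = -3*(6 - 5) = -3*1 = -3)
A(s)/(-12) = -3/(-12) = -3*(-1/12) = 1/4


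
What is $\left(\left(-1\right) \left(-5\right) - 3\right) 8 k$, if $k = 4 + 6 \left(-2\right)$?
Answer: $-128$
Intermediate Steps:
$k = -8$ ($k = 4 - 12 = -8$)
$\left(\left(-1\right) \left(-5\right) - 3\right) 8 k = \left(\left(-1\right) \left(-5\right) - 3\right) 8 \left(-8\right) = \left(5 - 3\right) 8 \left(-8\right) = 2 \cdot 8 \left(-8\right) = 16 \left(-8\right) = -128$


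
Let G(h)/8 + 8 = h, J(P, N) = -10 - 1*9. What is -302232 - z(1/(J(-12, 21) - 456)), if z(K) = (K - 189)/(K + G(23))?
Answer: -17226831992/56999 ≈ -3.0223e+5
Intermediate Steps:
J(P, N) = -19 (J(P, N) = -10 - 9 = -19)
G(h) = -64 + 8*h
z(K) = (-189 + K)/(120 + K) (z(K) = (K - 189)/(K + (-64 + 8*23)) = (-189 + K)/(K + (-64 + 184)) = (-189 + K)/(K + 120) = (-189 + K)/(120 + K))
-302232 - z(1/(J(-12, 21) - 456)) = -302232 - (-189 + 1/(-19 - 456))/(120 + 1/(-19 - 456)) = -302232 - (-189 + 1/(-475))/(120 + 1/(-475)) = -302232 - (-189 - 1/475)/(120 - 1/475) = -302232 - (-89776)/(56999/475*475) = -302232 - 475*(-89776)/(56999*475) = -302232 - 1*(-89776/56999) = -302232 + 89776/56999 = -17226831992/56999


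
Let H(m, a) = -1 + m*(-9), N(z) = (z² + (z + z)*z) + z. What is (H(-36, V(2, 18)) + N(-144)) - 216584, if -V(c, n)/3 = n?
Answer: -154197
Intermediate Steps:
V(c, n) = -3*n
N(z) = z + 3*z² (N(z) = (z² + (2*z)*z) + z = (z² + 2*z²) + z = 3*z² + z = z + 3*z²)
H(m, a) = -1 - 9*m
(H(-36, V(2, 18)) + N(-144)) - 216584 = ((-1 - 9*(-36)) - 144*(1 + 3*(-144))) - 216584 = ((-1 + 324) - 144*(1 - 432)) - 216584 = (323 - 144*(-431)) - 216584 = (323 + 62064) - 216584 = 62387 - 216584 = -154197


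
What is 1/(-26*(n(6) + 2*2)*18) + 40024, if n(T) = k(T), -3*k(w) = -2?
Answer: 87412415/2184 ≈ 40024.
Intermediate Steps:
k(w) = ⅔ (k(w) = -⅓*(-2) = ⅔)
n(T) = ⅔
1/(-26*(n(6) + 2*2)*18) + 40024 = 1/(-26*(⅔ + 2*2)*18) + 40024 = 1/(-26*(⅔ + 4)*18) + 40024 = 1/(-26*14/3*18) + 40024 = 1/(-364/3*18) + 40024 = 1/(-2184) + 40024 = -1/2184 + 40024 = 87412415/2184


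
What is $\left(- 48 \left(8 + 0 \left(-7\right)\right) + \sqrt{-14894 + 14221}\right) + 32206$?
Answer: $31822 + i \sqrt{673} \approx 31822.0 + 25.942 i$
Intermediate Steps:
$\left(- 48 \left(8 + 0 \left(-7\right)\right) + \sqrt{-14894 + 14221}\right) + 32206 = \left(- 48 \left(8 + 0\right) + \sqrt{-673}\right) + 32206 = \left(\left(-48\right) 8 + i \sqrt{673}\right) + 32206 = \left(-384 + i \sqrt{673}\right) + 32206 = 31822 + i \sqrt{673}$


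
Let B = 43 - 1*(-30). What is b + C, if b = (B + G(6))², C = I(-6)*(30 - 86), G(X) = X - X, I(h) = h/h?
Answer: 5273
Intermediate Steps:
B = 73 (B = 43 + 30 = 73)
I(h) = 1
G(X) = 0
C = -56 (C = 1*(30 - 86) = 1*(-56) = -56)
b = 5329 (b = (73 + 0)² = 73² = 5329)
b + C = 5329 - 56 = 5273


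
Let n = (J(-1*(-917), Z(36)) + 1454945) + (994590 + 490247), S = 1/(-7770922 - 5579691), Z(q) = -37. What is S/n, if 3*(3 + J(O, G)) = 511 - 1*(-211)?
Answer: -3/117753194346167 ≈ -2.5477e-14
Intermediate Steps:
J(O, G) = 713/3 (J(O, G) = -3 + (511 - 1*(-211))/3 = -3 + (511 + 211)/3 = -3 + (⅓)*722 = -3 + 722/3 = 713/3)
S = -1/13350613 (S = 1/(-13350613) = -1/13350613 ≈ -7.4903e-8)
n = 8820059/3 (n = (713/3 + 1454945) + (994590 + 490247) = 4365548/3 + 1484837 = 8820059/3 ≈ 2.9400e+6)
S/n = -1/(13350613*8820059/3) = -1/13350613*3/8820059 = -3/117753194346167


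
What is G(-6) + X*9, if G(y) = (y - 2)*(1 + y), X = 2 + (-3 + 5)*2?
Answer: 94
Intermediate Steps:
X = 6 (X = 2 + 2*2 = 2 + 4 = 6)
G(y) = (1 + y)*(-2 + y) (G(y) = (-2 + y)*(1 + y) = (1 + y)*(-2 + y))
G(-6) + X*9 = (-2 + (-6)² - 1*(-6)) + 6*9 = (-2 + 36 + 6) + 54 = 40 + 54 = 94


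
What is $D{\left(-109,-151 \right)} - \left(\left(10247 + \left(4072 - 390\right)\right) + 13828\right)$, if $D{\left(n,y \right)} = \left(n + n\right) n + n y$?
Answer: $12464$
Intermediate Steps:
$D{\left(n,y \right)} = 2 n^{2} + n y$ ($D{\left(n,y \right)} = 2 n n + n y = 2 n^{2} + n y$)
$D{\left(-109,-151 \right)} - \left(\left(10247 + \left(4072 - 390\right)\right) + 13828\right) = - 109 \left(-151 + 2 \left(-109\right)\right) - \left(\left(10247 + \left(4072 - 390\right)\right) + 13828\right) = - 109 \left(-151 - 218\right) - \left(\left(10247 + 3682\right) + 13828\right) = \left(-109\right) \left(-369\right) - \left(13929 + 13828\right) = 40221 - 27757 = 12464$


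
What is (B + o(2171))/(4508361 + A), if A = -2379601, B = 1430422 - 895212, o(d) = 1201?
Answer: 536411/2128760 ≈ 0.25198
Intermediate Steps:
B = 535210
(B + o(2171))/(4508361 + A) = (535210 + 1201)/(4508361 - 2379601) = 536411/2128760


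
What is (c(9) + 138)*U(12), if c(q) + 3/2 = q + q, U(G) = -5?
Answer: -1545/2 ≈ -772.50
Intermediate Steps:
c(q) = -3/2 + 2*q (c(q) = -3/2 + (q + q) = -3/2 + 2*q)
(c(9) + 138)*U(12) = ((-3/2 + 2*9) + 138)*(-5) = ((-3/2 + 18) + 138)*(-5) = (33/2 + 138)*(-5) = (309/2)*(-5) = -1545/2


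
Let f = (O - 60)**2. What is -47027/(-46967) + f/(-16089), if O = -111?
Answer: -205581548/251884021 ≈ -0.81618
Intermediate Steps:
f = 29241 (f = (-111 - 60)**2 = (-171)**2 = 29241)
-47027/(-46967) + f/(-16089) = -47027/(-46967) + 29241/(-16089) = -47027*(-1/46967) + 29241*(-1/16089) = 47027/46967 - 9747/5363 = -205581548/251884021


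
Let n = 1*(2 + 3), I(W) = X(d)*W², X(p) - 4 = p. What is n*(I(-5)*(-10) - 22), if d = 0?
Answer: -5110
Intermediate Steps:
X(p) = 4 + p
I(W) = 4*W² (I(W) = (4 + 0)*W² = 4*W²)
n = 5 (n = 1*5 = 5)
n*(I(-5)*(-10) - 22) = 5*((4*(-5)²)*(-10) - 22) = 5*((4*25)*(-10) - 22) = 5*(100*(-10) - 22) = 5*(-1000 - 22) = 5*(-1022) = -5110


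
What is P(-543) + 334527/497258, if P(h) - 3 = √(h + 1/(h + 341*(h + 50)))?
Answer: 1826301/497258 + I*√965346983069/42164 ≈ 3.6727 + 23.302*I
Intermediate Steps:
P(h) = 3 + √(h + 1/(17050 + 342*h)) (P(h) = 3 + √(h + 1/(h + 341*(h + 50))) = 3 + √(h + 1/(h + 341*(50 + h))) = 3 + √(h + 1/(h + (17050 + 341*h))) = 3 + √(h + 1/(17050 + 342*h)))
P(-543) + 334527/497258 = (3 + √(2/(8525 + 171*(-543)) + 4*(-543))/2) + 334527/497258 = (3 + √(2/(8525 - 92853) - 2172)/2) + 334527*(1/497258) = (3 + √(2/(-84328) - 2172)/2) + 334527/497258 = (3 + √(2*(-1/84328) - 2172)/2) + 334527/497258 = (3 + √(-1/42164 - 2172)/2) + 334527/497258 = (3 + √(-91580209/42164)/2) + 334527/497258 = (3 + (I*√965346983069/21082)/2) + 334527/497258 = (3 + I*√965346983069/42164) + 334527/497258 = 1826301/497258 + I*√965346983069/42164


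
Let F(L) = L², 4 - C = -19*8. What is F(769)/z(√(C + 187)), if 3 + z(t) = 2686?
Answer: 591361/2683 ≈ 220.41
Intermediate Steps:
C = 156 (C = 4 - (-19)*8 = 4 - 1*(-152) = 4 + 152 = 156)
z(t) = 2683 (z(t) = -3 + 2686 = 2683)
F(769)/z(√(C + 187)) = 769²/2683 = 591361*(1/2683) = 591361/2683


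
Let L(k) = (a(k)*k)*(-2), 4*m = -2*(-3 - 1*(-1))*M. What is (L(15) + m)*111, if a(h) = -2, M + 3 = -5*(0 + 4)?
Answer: 4107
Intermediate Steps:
M = -23 (M = -3 - 5*(0 + 4) = -3 - 5*4 = -3 - 20 = -23)
m = -23 (m = (-2*(-3 - 1*(-1))*(-23))/4 = (-2*(-3 + 1)*(-23))/4 = (-2*(-2)*(-23))/4 = (-(-4)*(-23))/4 = (-1*92)/4 = (1/4)*(-92) = -23)
L(k) = 4*k (L(k) = -2*k*(-2) = 4*k)
(L(15) + m)*111 = (4*15 - 23)*111 = (60 - 23)*111 = 37*111 = 4107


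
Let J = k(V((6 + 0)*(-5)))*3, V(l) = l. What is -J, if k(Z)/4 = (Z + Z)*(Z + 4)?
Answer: -18720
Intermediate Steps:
k(Z) = 8*Z*(4 + Z) (k(Z) = 4*((Z + Z)*(Z + 4)) = 4*((2*Z)*(4 + Z)) = 4*(2*Z*(4 + Z)) = 8*Z*(4 + Z))
J = 18720 (J = (8*((6 + 0)*(-5))*(4 + (6 + 0)*(-5)))*3 = (8*(6*(-5))*(4 + 6*(-5)))*3 = (8*(-30)*(4 - 30))*3 = (8*(-30)*(-26))*3 = 6240*3 = 18720)
-J = -1*18720 = -18720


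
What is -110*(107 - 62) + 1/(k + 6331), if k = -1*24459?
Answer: -89733601/18128 ≈ -4950.0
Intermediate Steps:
k = -24459
-110*(107 - 62) + 1/(k + 6331) = -110*(107 - 62) + 1/(-24459 + 6331) = -110*45 + 1/(-18128) = -4950 - 1/18128 = -89733601/18128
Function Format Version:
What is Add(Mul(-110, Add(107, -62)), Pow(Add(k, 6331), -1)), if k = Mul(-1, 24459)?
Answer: Rational(-89733601, 18128) ≈ -4950.0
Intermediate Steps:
k = -24459
Add(Mul(-110, Add(107, -62)), Pow(Add(k, 6331), -1)) = Add(Mul(-110, Add(107, -62)), Pow(Add(-24459, 6331), -1)) = Add(Mul(-110, 45), Pow(-18128, -1)) = Add(-4950, Rational(-1, 18128)) = Rational(-89733601, 18128)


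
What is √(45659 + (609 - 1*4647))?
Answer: √41621 ≈ 204.01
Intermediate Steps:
√(45659 + (609 - 1*4647)) = √(45659 + (609 - 4647)) = √(45659 - 4038) = √41621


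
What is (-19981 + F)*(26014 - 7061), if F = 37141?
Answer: 325233480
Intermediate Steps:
(-19981 + F)*(26014 - 7061) = (-19981 + 37141)*(26014 - 7061) = 17160*18953 = 325233480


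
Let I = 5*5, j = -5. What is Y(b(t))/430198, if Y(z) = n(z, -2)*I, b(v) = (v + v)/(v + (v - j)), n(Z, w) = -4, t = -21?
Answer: -50/215099 ≈ -0.00023245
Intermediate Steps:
I = 25
b(v) = 2*v/(5 + 2*v) (b(v) = (v + v)/(v + (v - 1*(-5))) = (2*v)/(v + (v + 5)) = (2*v)/(v + (5 + v)) = (2*v)/(5 + 2*v) = 2*v/(5 + 2*v))
Y(z) = -100 (Y(z) = -4*25 = -100)
Y(b(t))/430198 = -100/430198 = -100*1/430198 = -50/215099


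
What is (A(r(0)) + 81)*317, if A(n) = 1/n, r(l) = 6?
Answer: 154379/6 ≈ 25730.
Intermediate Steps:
(A(r(0)) + 81)*317 = (1/6 + 81)*317 = (487/6)*317 = 154379/6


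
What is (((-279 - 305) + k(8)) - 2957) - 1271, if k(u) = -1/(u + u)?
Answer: -76993/16 ≈ -4812.1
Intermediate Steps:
k(u) = -1/(2*u)
(((-279 - 305) + k(8)) - 2957) - 1271 = (((-279 - 305) - 1/2/8) - 2957) - 1271 = ((-584 - 1/2*1/8) - 2957) - 1271 = ((-584 - 1/16) - 2957) - 1271 = (-9345/16 - 2957) - 1271 = -56657/16 - 1271 = -76993/16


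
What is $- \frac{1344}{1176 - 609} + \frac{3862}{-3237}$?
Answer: $- \frac{103814}{29133} \approx -3.5634$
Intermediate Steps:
$- \frac{1344}{1176 - 609} + \frac{3862}{-3237} = - \frac{1344}{1176 - 609} + 3862 \left(- \frac{1}{3237}\right) = - \frac{1344}{567} - \frac{3862}{3237} = \left(-1344\right) \frac{1}{567} - \frac{3862}{3237} = - \frac{64}{27} - \frac{3862}{3237} = - \frac{103814}{29133}$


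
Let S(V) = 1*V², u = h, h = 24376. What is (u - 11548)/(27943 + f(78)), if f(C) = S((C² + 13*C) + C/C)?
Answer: 3207/12605936 ≈ 0.00025440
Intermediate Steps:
u = 24376
S(V) = V²
f(C) = (1 + C² + 13*C)² (f(C) = ((C² + 13*C) + C/C)² = ((C² + 13*C) + 1)² = (1 + C² + 13*C)²)
(u - 11548)/(27943 + f(78)) = (24376 - 11548)/(27943 + (1 + 78² + 13*78)²) = 12828/(27943 + (1 + 6084 + 1014)²) = 12828/(27943 + 7099²) = 12828/(27943 + 50395801) = 12828/50423744 = 12828*(1/50423744) = 3207/12605936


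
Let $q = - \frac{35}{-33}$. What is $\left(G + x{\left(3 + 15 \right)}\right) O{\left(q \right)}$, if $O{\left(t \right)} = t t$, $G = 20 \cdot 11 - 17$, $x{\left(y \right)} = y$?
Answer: $\frac{270725}{1089} \approx 248.6$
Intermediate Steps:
$q = \frac{35}{33}$ ($q = \left(-35\right) \left(- \frac{1}{33}\right) = \frac{35}{33} \approx 1.0606$)
$G = 203$ ($G = 220 - 17 = 203$)
$O{\left(t \right)} = t^{2}$
$\left(G + x{\left(3 + 15 \right)}\right) O{\left(q \right)} = \left(203 + \left(3 + 15\right)\right) \left(\frac{35}{33}\right)^{2} = \left(203 + 18\right) \frac{1225}{1089} = 221 \cdot \frac{1225}{1089} = \frac{270725}{1089}$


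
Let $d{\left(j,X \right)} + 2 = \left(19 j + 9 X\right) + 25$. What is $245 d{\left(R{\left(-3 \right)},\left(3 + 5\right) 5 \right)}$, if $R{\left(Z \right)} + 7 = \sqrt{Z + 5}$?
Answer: $61250 + 4655 \sqrt{2} \approx 67833.0$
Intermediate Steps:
$R{\left(Z \right)} = -7 + \sqrt{5 + Z}$ ($R{\left(Z \right)} = -7 + \sqrt{Z + 5} = -7 + \sqrt{5 + Z}$)
$d{\left(j,X \right)} = 23 + 9 X + 19 j$ ($d{\left(j,X \right)} = -2 + \left(\left(19 j + 9 X\right) + 25\right) = -2 + \left(\left(9 X + 19 j\right) + 25\right) = -2 + \left(25 + 9 X + 19 j\right) = 23 + 9 X + 19 j$)
$245 d{\left(R{\left(-3 \right)},\left(3 + 5\right) 5 \right)} = 245 \left(23 + 9 \left(3 + 5\right) 5 + 19 \left(-7 + \sqrt{5 - 3}\right)\right) = 245 \left(23 + 9 \cdot 8 \cdot 5 + 19 \left(-7 + \sqrt{2}\right)\right) = 245 \left(23 + 9 \cdot 40 - \left(133 - 19 \sqrt{2}\right)\right) = 245 \left(23 + 360 - \left(133 - 19 \sqrt{2}\right)\right) = 245 \left(250 + 19 \sqrt{2}\right) = 61250 + 4655 \sqrt{2}$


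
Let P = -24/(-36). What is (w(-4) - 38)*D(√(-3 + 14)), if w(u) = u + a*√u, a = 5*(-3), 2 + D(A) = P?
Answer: 56 + 40*I ≈ 56.0 + 40.0*I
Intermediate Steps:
P = ⅔ (P = -24*(-1/36) = ⅔ ≈ 0.66667)
D(A) = -4/3 (D(A) = -2 + ⅔ = -4/3)
a = -15
w(u) = u - 15*√u
(w(-4) - 38)*D(√(-3 + 14)) = ((-4 - 30*I) - 38)*(-4/3) = (-42 - 30*I)*(-4/3) = 56 + 40*I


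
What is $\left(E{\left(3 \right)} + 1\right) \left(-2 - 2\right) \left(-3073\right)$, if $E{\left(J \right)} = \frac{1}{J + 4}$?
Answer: $14048$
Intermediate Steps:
$E{\left(J \right)} = \frac{1}{4 + J}$
$\left(E{\left(3 \right)} + 1\right) \left(-2 - 2\right) \left(-3073\right) = \left(\frac{1}{4 + 3} + 1\right) \left(-2 - 2\right) \left(-3073\right) = \left(\frac{1}{7} + 1\right) \left(-4\right) \left(-3073\right) = \frac{8}{7} \left(-4\right) \left(-3073\right) = \left(- \frac{32}{7}\right) \left(-3073\right) = 14048$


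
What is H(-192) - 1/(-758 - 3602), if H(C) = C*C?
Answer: 160727041/4360 ≈ 36864.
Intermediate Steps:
H(C) = C**2
H(-192) - 1/(-758 - 3602) = (-192)**2 - 1/(-758 - 3602) = 36864 - 1/(-4360) = 36864 - 1*(-1/4360) = 36864 + 1/4360 = 160727041/4360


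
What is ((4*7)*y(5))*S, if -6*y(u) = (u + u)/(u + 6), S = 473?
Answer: -6020/3 ≈ -2006.7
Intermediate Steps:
y(u) = -u/(3*(6 + u)) (y(u) = -(u + u)/(6*(u + 6)) = -2*u/(6*(6 + u)) = -u/(3*(6 + u)))
((4*7)*y(5))*S = ((4*7)*(-1*5/(18 + 3*5)))*473 = (28*(-1*5/(18 + 15)))*473 = (28*(-1*5/33))*473 = (28*(-1*5*1/33))*473 = (28*(-5/33))*473 = -140/33*473 = -6020/3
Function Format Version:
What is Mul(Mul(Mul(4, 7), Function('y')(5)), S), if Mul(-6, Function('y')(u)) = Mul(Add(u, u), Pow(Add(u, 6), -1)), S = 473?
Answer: Rational(-6020, 3) ≈ -2006.7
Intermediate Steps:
Function('y')(u) = Mul(Rational(-1, 3), u, Pow(Add(6, u), -1)) (Function('y')(u) = Mul(Rational(-1, 6), Mul(Add(u, u), Pow(Add(u, 6), -1))) = Mul(Rational(-1, 6), Mul(Mul(2, u), Pow(Add(6, u), -1))) = Mul(Rational(-1, 6), Mul(2, u, Pow(Add(6, u), -1))) = Mul(Rational(-1, 3), u, Pow(Add(6, u), -1)))
Mul(Mul(Mul(4, 7), Function('y')(5)), S) = Mul(Mul(Mul(4, 7), Mul(-1, 5, Pow(Add(18, Mul(3, 5)), -1))), 473) = Mul(Mul(28, Mul(-1, 5, Pow(Add(18, 15), -1))), 473) = Mul(Mul(28, Mul(-1, 5, Pow(33, -1))), 473) = Mul(Mul(28, Mul(-1, 5, Rational(1, 33))), 473) = Mul(Mul(28, Rational(-5, 33)), 473) = Mul(Rational(-140, 33), 473) = Rational(-6020, 3)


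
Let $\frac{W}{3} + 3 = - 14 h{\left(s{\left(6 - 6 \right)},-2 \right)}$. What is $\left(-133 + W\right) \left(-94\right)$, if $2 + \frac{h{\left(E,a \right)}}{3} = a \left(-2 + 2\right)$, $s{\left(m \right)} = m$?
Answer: $-10340$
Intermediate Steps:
$h{\left(E,a \right)} = -6$ ($h{\left(E,a \right)} = -6 + 3 a \left(-2 + 2\right) = -6 + 3 a 0 = -6 + 3 \cdot 0 = -6 + 0 = -6$)
$W = 243$ ($W = -9 + 3 \left(\left(-14\right) \left(-6\right)\right) = -9 + 3 \cdot 84 = -9 + 252 = 243$)
$\left(-133 + W\right) \left(-94\right) = \left(-133 + 243\right) \left(-94\right) = 110 \left(-94\right) = -10340$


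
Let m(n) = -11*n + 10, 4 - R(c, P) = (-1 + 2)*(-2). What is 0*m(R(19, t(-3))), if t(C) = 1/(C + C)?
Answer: 0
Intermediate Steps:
t(C) = 1/(2*C)
R(c, P) = 6 (R(c, P) = 4 - (-1 + 2)*(-2) = 4 - (-2) = 4 - 1*(-2) = 4 + 2 = 6)
m(n) = 10 - 11*n
0*m(R(19, t(-3))) = 0*(10 - 11*6) = 0*(10 - 66) = 0*(-56) = 0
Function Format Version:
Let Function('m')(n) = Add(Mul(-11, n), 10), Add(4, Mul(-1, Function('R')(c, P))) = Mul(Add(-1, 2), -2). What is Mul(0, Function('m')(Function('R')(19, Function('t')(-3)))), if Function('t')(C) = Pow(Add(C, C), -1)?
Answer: 0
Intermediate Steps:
Function('t')(C) = Mul(Rational(1, 2), Pow(C, -1)) (Function('t')(C) = Pow(Mul(2, C), -1) = Mul(Rational(1, 2), Pow(C, -1)))
Function('R')(c, P) = 6 (Function('R')(c, P) = Add(4, Mul(-1, Mul(Add(-1, 2), -2))) = Add(4, Mul(-1, Mul(1, -2))) = Add(4, Mul(-1, -2)) = Add(4, 2) = 6)
Function('m')(n) = Add(10, Mul(-11, n))
Mul(0, Function('m')(Function('R')(19, Function('t')(-3)))) = Mul(0, Add(10, Mul(-11, 6))) = Mul(0, Add(10, -66)) = Mul(0, -56) = 0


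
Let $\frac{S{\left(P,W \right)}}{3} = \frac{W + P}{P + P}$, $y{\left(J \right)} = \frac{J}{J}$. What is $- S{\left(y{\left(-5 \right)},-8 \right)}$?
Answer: $\frac{21}{2} \approx 10.5$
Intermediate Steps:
$y{\left(J \right)} = 1$
$S{\left(P,W \right)} = \frac{3 \left(P + W\right)}{2 P}$ ($S{\left(P,W \right)} = 3 \frac{W + P}{P + P} = 3 \frac{P + W}{2 P} = \frac{3 \left(P + W\right)}{2 P}$)
$- S{\left(y{\left(-5 \right)},-8 \right)} = - \frac{3 \left(1 - 8\right)}{2 \cdot 1} = - \frac{3 \cdot 1 \left(-7\right)}{2} = \left(-1\right) \left(- \frac{21}{2}\right) = \frac{21}{2}$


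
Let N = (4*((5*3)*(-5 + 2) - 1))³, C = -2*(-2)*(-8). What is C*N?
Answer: 199344128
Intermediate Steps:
C = -32 (C = 4*(-8) = -32)
N = -6229504 (N = (4*(15*(-3) - 1))³ = (4*(-45 - 1))³ = (4*(-46))³ = (-184)³ = -6229504)
C*N = -32*(-6229504) = 199344128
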